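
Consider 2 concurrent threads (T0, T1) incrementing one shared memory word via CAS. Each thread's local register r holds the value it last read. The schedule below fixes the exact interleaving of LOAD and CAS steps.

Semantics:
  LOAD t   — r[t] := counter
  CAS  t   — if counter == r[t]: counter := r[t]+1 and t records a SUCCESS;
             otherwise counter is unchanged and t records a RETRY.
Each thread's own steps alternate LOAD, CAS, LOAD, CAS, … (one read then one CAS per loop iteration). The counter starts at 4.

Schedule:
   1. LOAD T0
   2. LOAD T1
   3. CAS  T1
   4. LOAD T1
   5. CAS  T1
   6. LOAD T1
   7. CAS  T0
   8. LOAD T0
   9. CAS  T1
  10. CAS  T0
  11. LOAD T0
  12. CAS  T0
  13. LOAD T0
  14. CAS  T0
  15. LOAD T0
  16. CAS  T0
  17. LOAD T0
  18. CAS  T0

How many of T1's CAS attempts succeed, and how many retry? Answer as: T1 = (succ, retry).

#1 T0 reads 4
#2 T1 reads 4
#3 T1 CAS(4→5) writes; counter now 5
#4 T1 reads 5
#5 T1 CAS(5→6) writes; counter now 6
#6 T1 reads 6
#7 T0 CAS(4→5) fails; counter now 6
#8 T0 reads 6
#9 T1 CAS(6→7) writes; counter now 7
#10 T0 CAS(6→7) fails; counter now 7
#11 T0 reads 7
#12 T0 CAS(7→8) writes; counter now 8
#13 T0 reads 8
#14 T0 CAS(8→9) writes; counter now 9
#15 T0 reads 9
#16 T0 CAS(9→10) writes; counter now 10
#17 T0 reads 10
#18 T0 CAS(10→11) writes; counter now 11

T1 = (3, 0)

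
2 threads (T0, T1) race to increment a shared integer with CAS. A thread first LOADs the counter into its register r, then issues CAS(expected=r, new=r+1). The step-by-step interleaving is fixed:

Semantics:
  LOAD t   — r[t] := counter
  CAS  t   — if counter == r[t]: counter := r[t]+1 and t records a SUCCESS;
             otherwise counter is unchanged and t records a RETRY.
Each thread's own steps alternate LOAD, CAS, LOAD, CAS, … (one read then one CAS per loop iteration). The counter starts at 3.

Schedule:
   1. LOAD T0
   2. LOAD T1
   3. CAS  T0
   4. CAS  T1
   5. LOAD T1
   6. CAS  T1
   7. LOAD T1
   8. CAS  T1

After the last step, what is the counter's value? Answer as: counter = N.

T0 LOAD — after: cnt=3, r=3 — load
T1 LOAD — after: cnt=3, r=3 — load
T0 CAS — after: cnt=4, r=3 — ok
T1 CAS — after: cnt=4, r=3 — retry
T1 LOAD — after: cnt=4, r=4 — load
T1 CAS — after: cnt=5, r=4 — ok
T1 LOAD — after: cnt=5, r=5 — load
T1 CAS — after: cnt=6, r=5 — ok

counter = 6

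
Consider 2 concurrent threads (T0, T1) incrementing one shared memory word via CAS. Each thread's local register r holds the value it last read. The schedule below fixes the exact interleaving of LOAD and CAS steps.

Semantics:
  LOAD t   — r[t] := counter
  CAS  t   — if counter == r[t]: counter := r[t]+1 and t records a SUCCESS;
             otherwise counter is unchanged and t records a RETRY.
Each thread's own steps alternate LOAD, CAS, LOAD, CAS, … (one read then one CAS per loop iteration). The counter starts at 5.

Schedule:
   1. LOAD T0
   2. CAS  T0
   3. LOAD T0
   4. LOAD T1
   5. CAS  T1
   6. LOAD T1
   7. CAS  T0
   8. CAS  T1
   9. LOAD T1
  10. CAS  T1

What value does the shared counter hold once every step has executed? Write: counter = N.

T0 LOAD — after: cnt=5, r=5 — load
T0 CAS — after: cnt=6, r=5 — ok
T0 LOAD — after: cnt=6, r=6 — load
T1 LOAD — after: cnt=6, r=6 — load
T1 CAS — after: cnt=7, r=6 — ok
T1 LOAD — after: cnt=7, r=7 — load
T0 CAS — after: cnt=7, r=6 — retry
T1 CAS — after: cnt=8, r=7 — ok
T1 LOAD — after: cnt=8, r=8 — load
T1 CAS — after: cnt=9, r=8 — ok

counter = 9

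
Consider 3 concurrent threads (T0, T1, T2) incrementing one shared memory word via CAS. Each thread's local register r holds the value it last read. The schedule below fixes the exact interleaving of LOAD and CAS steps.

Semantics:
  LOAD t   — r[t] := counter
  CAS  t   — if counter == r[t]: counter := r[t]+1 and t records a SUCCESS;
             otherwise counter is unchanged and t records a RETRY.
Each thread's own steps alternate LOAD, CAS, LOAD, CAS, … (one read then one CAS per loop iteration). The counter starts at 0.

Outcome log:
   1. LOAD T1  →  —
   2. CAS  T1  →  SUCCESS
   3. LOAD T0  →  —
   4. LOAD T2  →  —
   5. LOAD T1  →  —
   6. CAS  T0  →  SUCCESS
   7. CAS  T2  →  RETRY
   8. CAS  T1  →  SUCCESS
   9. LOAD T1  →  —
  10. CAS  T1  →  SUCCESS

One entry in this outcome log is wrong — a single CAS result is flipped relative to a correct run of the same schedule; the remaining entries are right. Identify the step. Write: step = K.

Correct run:
T1 LOAD — after: cnt=0, r=0 — load
T1 CAS — after: cnt=1, r=0 — ok
T0 LOAD — after: cnt=1, r=1 — load
T2 LOAD — after: cnt=1, r=1 — load
T1 LOAD — after: cnt=1, r=1 — load
T0 CAS — after: cnt=2, r=1 — ok
T2 CAS — after: cnt=2, r=1 — retry
T1 CAS — after: cnt=2, r=1 — retry
T1 LOAD — after: cnt=2, r=2 — load
T1 CAS — after: cnt=3, r=2 — ok
Mismatch at 8.

step = 8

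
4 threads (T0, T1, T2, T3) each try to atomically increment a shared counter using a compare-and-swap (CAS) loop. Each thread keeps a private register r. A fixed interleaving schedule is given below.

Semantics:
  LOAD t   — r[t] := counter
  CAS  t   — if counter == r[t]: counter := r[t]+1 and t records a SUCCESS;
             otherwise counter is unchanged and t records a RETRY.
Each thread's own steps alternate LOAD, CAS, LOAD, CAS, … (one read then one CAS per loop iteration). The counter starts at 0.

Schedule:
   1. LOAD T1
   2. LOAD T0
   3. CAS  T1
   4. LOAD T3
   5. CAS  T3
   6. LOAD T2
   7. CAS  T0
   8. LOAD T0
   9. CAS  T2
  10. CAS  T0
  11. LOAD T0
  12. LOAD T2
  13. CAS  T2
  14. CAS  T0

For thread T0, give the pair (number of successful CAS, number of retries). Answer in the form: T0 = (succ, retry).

T1 LOAD — after: cnt=0, r=0 — load
T0 LOAD — after: cnt=0, r=0 — load
T1 CAS — after: cnt=1, r=0 — ok
T3 LOAD — after: cnt=1, r=1 — load
T3 CAS — after: cnt=2, r=1 — ok
T2 LOAD — after: cnt=2, r=2 — load
T0 CAS — after: cnt=2, r=0 — retry
T0 LOAD — after: cnt=2, r=2 — load
T2 CAS — after: cnt=3, r=2 — ok
T0 CAS — after: cnt=3, r=2 — retry
T0 LOAD — after: cnt=3, r=3 — load
T2 LOAD — after: cnt=3, r=3 — load
T2 CAS — after: cnt=4, r=3 — ok
T0 CAS — after: cnt=4, r=3 — retry

T0 = (0, 3)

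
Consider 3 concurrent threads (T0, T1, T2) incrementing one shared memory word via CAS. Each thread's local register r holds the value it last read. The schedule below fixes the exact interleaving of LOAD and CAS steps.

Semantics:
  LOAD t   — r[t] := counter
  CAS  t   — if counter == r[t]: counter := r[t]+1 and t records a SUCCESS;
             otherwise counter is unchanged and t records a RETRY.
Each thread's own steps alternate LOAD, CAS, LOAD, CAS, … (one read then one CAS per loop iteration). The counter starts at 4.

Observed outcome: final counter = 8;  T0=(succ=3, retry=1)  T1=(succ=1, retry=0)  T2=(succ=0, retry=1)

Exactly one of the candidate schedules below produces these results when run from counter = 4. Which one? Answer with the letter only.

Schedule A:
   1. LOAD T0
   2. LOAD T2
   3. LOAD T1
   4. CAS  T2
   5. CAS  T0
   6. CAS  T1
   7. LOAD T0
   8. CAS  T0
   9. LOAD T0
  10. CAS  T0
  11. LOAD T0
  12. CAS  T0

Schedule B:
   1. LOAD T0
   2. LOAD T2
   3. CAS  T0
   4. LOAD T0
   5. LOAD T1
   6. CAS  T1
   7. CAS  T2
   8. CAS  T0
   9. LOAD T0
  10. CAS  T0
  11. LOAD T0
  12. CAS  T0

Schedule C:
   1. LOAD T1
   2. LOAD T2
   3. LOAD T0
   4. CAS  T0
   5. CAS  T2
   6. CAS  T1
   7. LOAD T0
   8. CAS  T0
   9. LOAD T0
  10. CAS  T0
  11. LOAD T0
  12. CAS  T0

B

Tracing schedule B:
[1] T0.load  rd  (counter 4, T0.r 4)
[2] T2.load  rd  (counter 4, T2.r 4)
[3] T0.cas  hit  (counter 5, T0.r 4)
[4] T0.load  rd  (counter 5, T0.r 5)
[5] T1.load  rd  (counter 5, T1.r 5)
[6] T1.cas  hit  (counter 6, T1.r 5)
[7] T2.cas  miss  (counter 6, T2.r 4)
[8] T0.cas  miss  (counter 6, T0.r 5)
[9] T0.load  rd  (counter 6, T0.r 6)
[10] T0.cas  hit  (counter 7, T0.r 6)
[11] T0.load  rd  (counter 7, T0.r 7)
[12] T0.cas  hit  (counter 8, T0.r 7)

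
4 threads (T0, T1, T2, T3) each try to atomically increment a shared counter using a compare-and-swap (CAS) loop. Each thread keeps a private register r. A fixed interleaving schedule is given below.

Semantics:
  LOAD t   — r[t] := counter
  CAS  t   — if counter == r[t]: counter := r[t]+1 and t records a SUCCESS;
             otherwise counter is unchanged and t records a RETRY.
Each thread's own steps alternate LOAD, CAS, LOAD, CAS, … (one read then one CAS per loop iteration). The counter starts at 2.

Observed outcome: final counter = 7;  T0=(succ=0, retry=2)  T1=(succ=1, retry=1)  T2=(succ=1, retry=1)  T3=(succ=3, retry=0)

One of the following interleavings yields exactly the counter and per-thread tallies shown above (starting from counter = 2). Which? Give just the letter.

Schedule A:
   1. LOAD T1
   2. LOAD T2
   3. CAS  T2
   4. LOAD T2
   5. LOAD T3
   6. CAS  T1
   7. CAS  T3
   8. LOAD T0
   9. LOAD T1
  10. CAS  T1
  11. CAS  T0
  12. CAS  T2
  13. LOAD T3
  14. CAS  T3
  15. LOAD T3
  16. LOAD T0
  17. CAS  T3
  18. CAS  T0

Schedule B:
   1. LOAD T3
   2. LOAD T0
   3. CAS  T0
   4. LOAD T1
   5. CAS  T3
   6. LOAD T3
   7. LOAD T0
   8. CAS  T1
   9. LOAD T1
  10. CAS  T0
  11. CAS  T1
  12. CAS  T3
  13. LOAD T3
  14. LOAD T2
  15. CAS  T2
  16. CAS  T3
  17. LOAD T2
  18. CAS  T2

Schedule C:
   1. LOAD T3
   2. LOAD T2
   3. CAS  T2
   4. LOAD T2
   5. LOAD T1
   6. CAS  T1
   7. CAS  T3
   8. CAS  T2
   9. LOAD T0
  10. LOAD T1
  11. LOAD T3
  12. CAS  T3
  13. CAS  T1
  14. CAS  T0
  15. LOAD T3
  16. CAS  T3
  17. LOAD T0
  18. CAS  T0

Tracing schedule A:
T1 LOAD — after: cnt=2, r=2 — load
T2 LOAD — after: cnt=2, r=2 — load
T2 CAS — after: cnt=3, r=2 — ok
T2 LOAD — after: cnt=3, r=3 — load
T3 LOAD — after: cnt=3, r=3 — load
T1 CAS — after: cnt=3, r=2 — retry
T3 CAS — after: cnt=4, r=3 — ok
T0 LOAD — after: cnt=4, r=4 — load
T1 LOAD — after: cnt=4, r=4 — load
T1 CAS — after: cnt=5, r=4 — ok
T0 CAS — after: cnt=5, r=4 — retry
T2 CAS — after: cnt=5, r=3 — retry
T3 LOAD — after: cnt=5, r=5 — load
T3 CAS — after: cnt=6, r=5 — ok
T3 LOAD — after: cnt=6, r=6 — load
T0 LOAD — after: cnt=6, r=6 — load
T3 CAS — after: cnt=7, r=6 — ok
T0 CAS — after: cnt=7, r=6 — retry

A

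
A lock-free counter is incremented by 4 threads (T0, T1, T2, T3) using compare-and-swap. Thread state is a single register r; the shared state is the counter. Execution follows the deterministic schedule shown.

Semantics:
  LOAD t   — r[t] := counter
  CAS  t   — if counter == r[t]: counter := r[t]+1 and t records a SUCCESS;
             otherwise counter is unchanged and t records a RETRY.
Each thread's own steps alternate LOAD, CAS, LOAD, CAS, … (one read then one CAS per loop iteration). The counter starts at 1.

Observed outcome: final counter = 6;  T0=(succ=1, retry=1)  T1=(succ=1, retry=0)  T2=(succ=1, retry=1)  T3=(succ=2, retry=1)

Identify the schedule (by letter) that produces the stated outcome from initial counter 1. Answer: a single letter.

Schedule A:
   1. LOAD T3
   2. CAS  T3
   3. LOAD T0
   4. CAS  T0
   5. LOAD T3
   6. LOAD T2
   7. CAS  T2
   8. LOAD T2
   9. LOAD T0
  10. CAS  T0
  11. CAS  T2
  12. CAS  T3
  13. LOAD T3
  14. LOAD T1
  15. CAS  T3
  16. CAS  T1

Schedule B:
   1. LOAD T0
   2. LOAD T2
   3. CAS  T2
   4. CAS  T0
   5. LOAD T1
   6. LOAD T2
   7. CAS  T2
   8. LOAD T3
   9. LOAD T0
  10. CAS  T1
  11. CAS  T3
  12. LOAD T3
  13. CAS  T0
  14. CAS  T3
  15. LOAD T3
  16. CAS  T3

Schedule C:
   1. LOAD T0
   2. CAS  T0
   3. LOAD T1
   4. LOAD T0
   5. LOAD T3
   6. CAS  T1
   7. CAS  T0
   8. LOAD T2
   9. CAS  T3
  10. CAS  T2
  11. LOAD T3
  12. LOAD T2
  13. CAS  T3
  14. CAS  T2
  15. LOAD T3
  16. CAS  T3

Simulating candidate C:
1. LOAD T0 → mem=1 r[T0]=1 [LOAD]
2. CAS T0 → mem=2 r[T0]=1 [OK]
3. LOAD T1 → mem=2 r[T1]=2 [LOAD]
4. LOAD T0 → mem=2 r[T0]=2 [LOAD]
5. LOAD T3 → mem=2 r[T3]=2 [LOAD]
6. CAS T1 → mem=3 r[T1]=2 [OK]
7. CAS T0 → mem=3 r[T0]=2 [RETRY]
8. LOAD T2 → mem=3 r[T2]=3 [LOAD]
9. CAS T3 → mem=3 r[T3]=2 [RETRY]
10. CAS T2 → mem=4 r[T2]=3 [OK]
11. LOAD T3 → mem=4 r[T3]=4 [LOAD]
12. LOAD T2 → mem=4 r[T2]=4 [LOAD]
13. CAS T3 → mem=5 r[T3]=4 [OK]
14. CAS T2 → mem=5 r[T2]=4 [RETRY]
15. LOAD T3 → mem=5 r[T3]=5 [LOAD]
16. CAS T3 → mem=6 r[T3]=5 [OK]

C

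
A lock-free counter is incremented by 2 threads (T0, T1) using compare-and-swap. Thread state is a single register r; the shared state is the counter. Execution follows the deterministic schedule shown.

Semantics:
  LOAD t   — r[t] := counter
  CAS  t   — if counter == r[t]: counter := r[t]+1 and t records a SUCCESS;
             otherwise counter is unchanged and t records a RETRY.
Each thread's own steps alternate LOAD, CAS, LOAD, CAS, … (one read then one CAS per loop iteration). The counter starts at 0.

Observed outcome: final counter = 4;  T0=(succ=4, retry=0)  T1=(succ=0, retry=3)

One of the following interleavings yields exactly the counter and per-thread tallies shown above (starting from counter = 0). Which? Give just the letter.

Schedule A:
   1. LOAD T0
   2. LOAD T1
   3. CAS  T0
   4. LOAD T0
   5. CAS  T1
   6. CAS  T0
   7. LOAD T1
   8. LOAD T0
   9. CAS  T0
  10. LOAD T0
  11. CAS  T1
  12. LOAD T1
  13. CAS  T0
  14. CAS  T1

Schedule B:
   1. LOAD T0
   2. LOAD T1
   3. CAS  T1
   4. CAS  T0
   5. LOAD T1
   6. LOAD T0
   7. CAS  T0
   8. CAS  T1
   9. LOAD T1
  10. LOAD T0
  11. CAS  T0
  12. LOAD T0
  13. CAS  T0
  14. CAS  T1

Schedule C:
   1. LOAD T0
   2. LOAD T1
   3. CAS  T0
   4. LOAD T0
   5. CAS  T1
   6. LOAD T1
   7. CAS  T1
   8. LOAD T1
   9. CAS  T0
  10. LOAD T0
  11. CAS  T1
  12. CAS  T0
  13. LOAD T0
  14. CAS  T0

A

Run A:
   1) LOAD T0:  M=0  r_T0=0
   2) LOAD T1:  M=0  r_T1=0
   3) CAS  T0:  M=1  r_T0=0 ✓
   4) LOAD T0:  M=1  r_T0=1
   5) CAS  T1:  M=1  r_T1=0 ✗
   6) CAS  T0:  M=2  r_T0=1 ✓
   7) LOAD T1:  M=2  r_T1=2
   8) LOAD T0:  M=2  r_T0=2
   9) CAS  T0:  M=3  r_T0=2 ✓
  10) LOAD T0:  M=3  r_T0=3
  11) CAS  T1:  M=3  r_T1=2 ✗
  12) LOAD T1:  M=3  r_T1=3
  13) CAS  T0:  M=4  r_T0=3 ✓
  14) CAS  T1:  M=4  r_T1=3 ✗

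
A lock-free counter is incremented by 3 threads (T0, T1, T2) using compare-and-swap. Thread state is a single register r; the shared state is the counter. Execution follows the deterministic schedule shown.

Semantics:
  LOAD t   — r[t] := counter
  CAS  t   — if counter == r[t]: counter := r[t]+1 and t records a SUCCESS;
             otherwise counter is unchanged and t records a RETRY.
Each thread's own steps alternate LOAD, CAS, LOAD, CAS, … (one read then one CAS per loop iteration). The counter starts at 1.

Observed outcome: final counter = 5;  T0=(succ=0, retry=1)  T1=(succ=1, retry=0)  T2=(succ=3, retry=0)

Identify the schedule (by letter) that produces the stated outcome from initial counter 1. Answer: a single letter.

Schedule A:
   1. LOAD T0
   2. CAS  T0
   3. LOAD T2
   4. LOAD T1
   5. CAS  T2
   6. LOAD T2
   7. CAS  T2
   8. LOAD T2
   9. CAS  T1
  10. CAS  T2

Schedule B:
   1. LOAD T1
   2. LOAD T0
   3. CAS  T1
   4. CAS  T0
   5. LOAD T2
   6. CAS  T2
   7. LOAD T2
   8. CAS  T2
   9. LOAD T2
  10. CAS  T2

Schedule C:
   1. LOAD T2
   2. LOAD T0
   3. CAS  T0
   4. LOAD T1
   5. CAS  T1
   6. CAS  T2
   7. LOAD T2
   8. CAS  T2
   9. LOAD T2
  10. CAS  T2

B

Tracing schedule B:
#1 T1 reads 1
#2 T0 reads 1
#3 T1 CAS(1→2) writes; counter now 2
#4 T0 CAS(1→2) fails; counter now 2
#5 T2 reads 2
#6 T2 CAS(2→3) writes; counter now 3
#7 T2 reads 3
#8 T2 CAS(3→4) writes; counter now 4
#9 T2 reads 4
#10 T2 CAS(4→5) writes; counter now 5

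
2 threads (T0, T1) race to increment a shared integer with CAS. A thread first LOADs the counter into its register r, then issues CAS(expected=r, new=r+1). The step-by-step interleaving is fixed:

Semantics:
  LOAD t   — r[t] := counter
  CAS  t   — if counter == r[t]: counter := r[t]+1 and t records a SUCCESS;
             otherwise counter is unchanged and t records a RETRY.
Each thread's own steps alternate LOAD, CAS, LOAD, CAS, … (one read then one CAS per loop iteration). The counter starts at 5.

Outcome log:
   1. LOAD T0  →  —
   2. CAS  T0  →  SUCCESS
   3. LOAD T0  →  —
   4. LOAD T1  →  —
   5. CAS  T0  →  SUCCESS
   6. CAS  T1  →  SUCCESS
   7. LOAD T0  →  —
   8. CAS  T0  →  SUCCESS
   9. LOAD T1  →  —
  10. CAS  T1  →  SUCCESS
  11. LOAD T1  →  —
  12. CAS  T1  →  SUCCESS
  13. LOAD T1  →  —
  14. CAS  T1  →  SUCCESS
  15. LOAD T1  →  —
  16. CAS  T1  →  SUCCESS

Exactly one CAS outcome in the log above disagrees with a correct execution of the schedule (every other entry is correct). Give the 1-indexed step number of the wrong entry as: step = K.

Re-executing:
   1) LOAD T0:  M=5  r_T0=5
   2) CAS  T0:  M=6  r_T0=5 ✓
   3) LOAD T0:  M=6  r_T0=6
   4) LOAD T1:  M=6  r_T1=6
   5) CAS  T0:  M=7  r_T0=6 ✓
   6) CAS  T1:  M=7  r_T1=6 ✗
   7) LOAD T0:  M=7  r_T0=7
   8) CAS  T0:  M=8  r_T0=7 ✓
   9) LOAD T1:  M=8  r_T1=8
  10) CAS  T1:  M=9  r_T1=8 ✓
  11) LOAD T1:  M=9  r_T1=9
  12) CAS  T1:  M=10  r_T1=9 ✓
  13) LOAD T1:  M=10  r_T1=10
  14) CAS  T1:  M=11  r_T1=10 ✓
  15) LOAD T1:  M=11  r_T1=11
  16) CAS  T1:  M=12  r_T1=11 ✓
Flip is step 6.

step = 6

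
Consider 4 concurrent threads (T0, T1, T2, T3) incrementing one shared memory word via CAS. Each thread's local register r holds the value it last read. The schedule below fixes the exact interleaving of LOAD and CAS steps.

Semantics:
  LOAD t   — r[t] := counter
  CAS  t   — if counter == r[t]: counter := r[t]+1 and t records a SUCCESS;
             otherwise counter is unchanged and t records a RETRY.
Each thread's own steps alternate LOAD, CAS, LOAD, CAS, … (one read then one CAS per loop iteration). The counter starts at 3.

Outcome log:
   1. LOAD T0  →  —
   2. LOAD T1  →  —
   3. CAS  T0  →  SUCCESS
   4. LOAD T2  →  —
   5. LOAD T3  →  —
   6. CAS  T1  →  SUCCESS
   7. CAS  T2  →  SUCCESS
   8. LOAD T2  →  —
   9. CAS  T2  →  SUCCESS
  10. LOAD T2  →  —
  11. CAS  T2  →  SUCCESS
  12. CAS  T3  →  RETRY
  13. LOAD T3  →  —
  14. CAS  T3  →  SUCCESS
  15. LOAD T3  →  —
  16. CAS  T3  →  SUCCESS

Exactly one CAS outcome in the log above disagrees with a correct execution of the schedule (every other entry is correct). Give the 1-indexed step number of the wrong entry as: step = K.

step = 6

Re-executing:
1. LOAD T0 → mem=3 r[T0]=3 [LOAD]
2. LOAD T1 → mem=3 r[T1]=3 [LOAD]
3. CAS T0 → mem=4 r[T0]=3 [OK]
4. LOAD T2 → mem=4 r[T2]=4 [LOAD]
5. LOAD T3 → mem=4 r[T3]=4 [LOAD]
6. CAS T1 → mem=4 r[T1]=3 [RETRY]
7. CAS T2 → mem=5 r[T2]=4 [OK]
8. LOAD T2 → mem=5 r[T2]=5 [LOAD]
9. CAS T2 → mem=6 r[T2]=5 [OK]
10. LOAD T2 → mem=6 r[T2]=6 [LOAD]
11. CAS T2 → mem=7 r[T2]=6 [OK]
12. CAS T3 → mem=7 r[T3]=4 [RETRY]
13. LOAD T3 → mem=7 r[T3]=7 [LOAD]
14. CAS T3 → mem=8 r[T3]=7 [OK]
15. LOAD T3 → mem=8 r[T3]=8 [LOAD]
16. CAS T3 → mem=9 r[T3]=8 [OK]
Mismatch at 6.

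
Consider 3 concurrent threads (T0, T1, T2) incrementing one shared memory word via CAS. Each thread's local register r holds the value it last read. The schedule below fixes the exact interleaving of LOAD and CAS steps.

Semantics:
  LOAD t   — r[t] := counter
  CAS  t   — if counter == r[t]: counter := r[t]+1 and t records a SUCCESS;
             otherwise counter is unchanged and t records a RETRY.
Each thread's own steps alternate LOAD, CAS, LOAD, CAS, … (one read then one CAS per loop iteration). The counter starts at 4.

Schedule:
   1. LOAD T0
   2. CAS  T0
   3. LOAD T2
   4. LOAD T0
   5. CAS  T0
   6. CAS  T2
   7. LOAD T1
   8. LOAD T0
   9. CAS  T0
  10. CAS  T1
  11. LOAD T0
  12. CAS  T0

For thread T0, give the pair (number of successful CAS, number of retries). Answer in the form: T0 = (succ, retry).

T0 = (4, 0)

T0 LOAD — after: cnt=4, r=4 — load
T0 CAS — after: cnt=5, r=4 — ok
T2 LOAD — after: cnt=5, r=5 — load
T0 LOAD — after: cnt=5, r=5 — load
T0 CAS — after: cnt=6, r=5 — ok
T2 CAS — after: cnt=6, r=5 — retry
T1 LOAD — after: cnt=6, r=6 — load
T0 LOAD — after: cnt=6, r=6 — load
T0 CAS — after: cnt=7, r=6 — ok
T1 CAS — after: cnt=7, r=6 — retry
T0 LOAD — after: cnt=7, r=7 — load
T0 CAS — after: cnt=8, r=7 — ok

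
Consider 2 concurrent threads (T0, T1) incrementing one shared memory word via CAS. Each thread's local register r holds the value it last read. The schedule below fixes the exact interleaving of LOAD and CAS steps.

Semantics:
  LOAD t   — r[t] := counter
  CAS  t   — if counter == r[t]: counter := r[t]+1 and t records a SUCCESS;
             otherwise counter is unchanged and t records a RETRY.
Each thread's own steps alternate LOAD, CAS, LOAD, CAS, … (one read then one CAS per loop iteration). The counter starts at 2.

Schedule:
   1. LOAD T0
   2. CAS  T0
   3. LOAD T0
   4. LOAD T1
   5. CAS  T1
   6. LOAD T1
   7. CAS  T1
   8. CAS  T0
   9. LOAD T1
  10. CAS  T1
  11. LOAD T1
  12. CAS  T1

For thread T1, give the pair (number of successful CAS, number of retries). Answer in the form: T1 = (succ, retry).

[1] T0.load  rd  (counter 2, T0.r 2)
[2] T0.cas  hit  (counter 3, T0.r 2)
[3] T0.load  rd  (counter 3, T0.r 3)
[4] T1.load  rd  (counter 3, T1.r 3)
[5] T1.cas  hit  (counter 4, T1.r 3)
[6] T1.load  rd  (counter 4, T1.r 4)
[7] T1.cas  hit  (counter 5, T1.r 4)
[8] T0.cas  miss  (counter 5, T0.r 3)
[9] T1.load  rd  (counter 5, T1.r 5)
[10] T1.cas  hit  (counter 6, T1.r 5)
[11] T1.load  rd  (counter 6, T1.r 6)
[12] T1.cas  hit  (counter 7, T1.r 6)

T1 = (4, 0)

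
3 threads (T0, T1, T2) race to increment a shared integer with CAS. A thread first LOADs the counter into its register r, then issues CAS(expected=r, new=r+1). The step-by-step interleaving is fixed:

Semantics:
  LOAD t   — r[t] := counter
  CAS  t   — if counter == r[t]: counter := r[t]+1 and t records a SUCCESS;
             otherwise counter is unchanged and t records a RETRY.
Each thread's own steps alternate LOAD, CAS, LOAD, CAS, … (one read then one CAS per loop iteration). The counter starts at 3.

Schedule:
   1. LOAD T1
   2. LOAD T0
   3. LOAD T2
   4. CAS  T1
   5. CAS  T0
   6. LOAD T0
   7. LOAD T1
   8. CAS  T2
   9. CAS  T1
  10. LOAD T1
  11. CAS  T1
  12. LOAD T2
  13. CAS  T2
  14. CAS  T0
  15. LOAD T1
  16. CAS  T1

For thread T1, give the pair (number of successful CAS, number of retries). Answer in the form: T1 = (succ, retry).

T1 = (4, 0)

   1) LOAD T1:  M=3  r_T1=3
   2) LOAD T0:  M=3  r_T0=3
   3) LOAD T2:  M=3  r_T2=3
   4) CAS  T1:  M=4  r_T1=3 ✓
   5) CAS  T0:  M=4  r_T0=3 ✗
   6) LOAD T0:  M=4  r_T0=4
   7) LOAD T1:  M=4  r_T1=4
   8) CAS  T2:  M=4  r_T2=3 ✗
   9) CAS  T1:  M=5  r_T1=4 ✓
  10) LOAD T1:  M=5  r_T1=5
  11) CAS  T1:  M=6  r_T1=5 ✓
  12) LOAD T2:  M=6  r_T2=6
  13) CAS  T2:  M=7  r_T2=6 ✓
  14) CAS  T0:  M=7  r_T0=4 ✗
  15) LOAD T1:  M=7  r_T1=7
  16) CAS  T1:  M=8  r_T1=7 ✓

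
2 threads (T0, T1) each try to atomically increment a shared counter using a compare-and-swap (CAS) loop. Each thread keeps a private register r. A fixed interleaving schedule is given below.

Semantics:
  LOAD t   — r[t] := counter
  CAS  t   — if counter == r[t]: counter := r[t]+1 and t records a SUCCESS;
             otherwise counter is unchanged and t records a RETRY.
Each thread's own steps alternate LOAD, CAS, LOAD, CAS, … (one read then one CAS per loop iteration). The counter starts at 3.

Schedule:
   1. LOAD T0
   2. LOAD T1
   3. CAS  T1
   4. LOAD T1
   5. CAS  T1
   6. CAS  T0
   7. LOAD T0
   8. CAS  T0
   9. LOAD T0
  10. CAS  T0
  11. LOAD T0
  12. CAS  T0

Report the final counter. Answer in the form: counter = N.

[1] T0.load  rd  (counter 3, T0.r 3)
[2] T1.load  rd  (counter 3, T1.r 3)
[3] T1.cas  hit  (counter 4, T1.r 3)
[4] T1.load  rd  (counter 4, T1.r 4)
[5] T1.cas  hit  (counter 5, T1.r 4)
[6] T0.cas  miss  (counter 5, T0.r 3)
[7] T0.load  rd  (counter 5, T0.r 5)
[8] T0.cas  hit  (counter 6, T0.r 5)
[9] T0.load  rd  (counter 6, T0.r 6)
[10] T0.cas  hit  (counter 7, T0.r 6)
[11] T0.load  rd  (counter 7, T0.r 7)
[12] T0.cas  hit  (counter 8, T0.r 7)

counter = 8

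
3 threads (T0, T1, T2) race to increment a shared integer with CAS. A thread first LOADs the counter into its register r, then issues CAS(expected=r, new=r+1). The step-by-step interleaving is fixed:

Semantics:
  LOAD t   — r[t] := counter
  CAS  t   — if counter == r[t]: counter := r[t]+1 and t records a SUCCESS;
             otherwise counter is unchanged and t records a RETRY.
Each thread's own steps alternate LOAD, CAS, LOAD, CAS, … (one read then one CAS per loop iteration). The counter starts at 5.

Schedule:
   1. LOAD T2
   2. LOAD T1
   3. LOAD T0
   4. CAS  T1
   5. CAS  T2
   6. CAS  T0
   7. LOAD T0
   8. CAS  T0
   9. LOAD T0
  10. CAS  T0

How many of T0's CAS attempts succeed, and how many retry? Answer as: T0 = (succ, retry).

T0 = (2, 1)

[1] T2.load  rd  (counter 5, T2.r 5)
[2] T1.load  rd  (counter 5, T1.r 5)
[3] T0.load  rd  (counter 5, T0.r 5)
[4] T1.cas  hit  (counter 6, T1.r 5)
[5] T2.cas  miss  (counter 6, T2.r 5)
[6] T0.cas  miss  (counter 6, T0.r 5)
[7] T0.load  rd  (counter 6, T0.r 6)
[8] T0.cas  hit  (counter 7, T0.r 6)
[9] T0.load  rd  (counter 7, T0.r 7)
[10] T0.cas  hit  (counter 8, T0.r 7)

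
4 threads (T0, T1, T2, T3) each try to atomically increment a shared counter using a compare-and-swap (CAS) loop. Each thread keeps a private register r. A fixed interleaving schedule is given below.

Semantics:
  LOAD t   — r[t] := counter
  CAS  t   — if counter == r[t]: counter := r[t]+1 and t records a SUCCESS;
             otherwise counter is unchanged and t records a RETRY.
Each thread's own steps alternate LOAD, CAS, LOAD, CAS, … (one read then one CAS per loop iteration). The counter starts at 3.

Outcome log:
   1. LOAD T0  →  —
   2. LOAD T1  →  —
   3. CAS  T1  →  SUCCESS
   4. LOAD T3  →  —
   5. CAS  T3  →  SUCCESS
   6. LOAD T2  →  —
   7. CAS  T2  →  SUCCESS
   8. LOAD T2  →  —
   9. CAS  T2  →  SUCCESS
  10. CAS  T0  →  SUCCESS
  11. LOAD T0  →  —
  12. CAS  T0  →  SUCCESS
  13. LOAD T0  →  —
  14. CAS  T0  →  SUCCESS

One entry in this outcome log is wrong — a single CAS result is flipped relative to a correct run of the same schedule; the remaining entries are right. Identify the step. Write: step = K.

Correct run:
#1 T0 reads 3
#2 T1 reads 3
#3 T1 CAS(3→4) writes; counter now 4
#4 T3 reads 4
#5 T3 CAS(4→5) writes; counter now 5
#6 T2 reads 5
#7 T2 CAS(5→6) writes; counter now 6
#8 T2 reads 6
#9 T2 CAS(6→7) writes; counter now 7
#10 T0 CAS(3→4) fails; counter now 7
#11 T0 reads 7
#12 T0 CAS(7→8) writes; counter now 8
#13 T0 reads 8
#14 T0 CAS(8→9) writes; counter now 9
Log disagrees first at step 10.

step = 10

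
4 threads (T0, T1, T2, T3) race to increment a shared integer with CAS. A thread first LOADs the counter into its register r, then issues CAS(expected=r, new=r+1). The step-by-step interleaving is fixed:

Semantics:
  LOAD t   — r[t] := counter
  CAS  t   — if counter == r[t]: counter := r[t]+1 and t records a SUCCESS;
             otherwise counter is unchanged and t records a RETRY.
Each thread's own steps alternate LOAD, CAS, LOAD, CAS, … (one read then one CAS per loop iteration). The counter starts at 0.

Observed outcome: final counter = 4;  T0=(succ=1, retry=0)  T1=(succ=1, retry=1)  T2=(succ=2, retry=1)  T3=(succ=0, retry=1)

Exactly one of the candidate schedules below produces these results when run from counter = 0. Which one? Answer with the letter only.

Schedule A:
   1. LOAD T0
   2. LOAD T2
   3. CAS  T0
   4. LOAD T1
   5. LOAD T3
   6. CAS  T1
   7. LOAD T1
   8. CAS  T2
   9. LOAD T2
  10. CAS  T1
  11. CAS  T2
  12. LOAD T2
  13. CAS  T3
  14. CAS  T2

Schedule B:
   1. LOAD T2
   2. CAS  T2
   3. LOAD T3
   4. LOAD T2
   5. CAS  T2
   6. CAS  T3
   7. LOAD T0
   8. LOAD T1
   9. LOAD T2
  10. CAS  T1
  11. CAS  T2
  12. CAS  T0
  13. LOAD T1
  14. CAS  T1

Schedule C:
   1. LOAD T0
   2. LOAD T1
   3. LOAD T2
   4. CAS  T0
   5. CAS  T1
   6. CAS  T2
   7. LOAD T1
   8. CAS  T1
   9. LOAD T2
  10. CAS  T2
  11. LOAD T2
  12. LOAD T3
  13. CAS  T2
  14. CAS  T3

C

Tracing schedule C:
#1 T0 reads 0
#2 T1 reads 0
#3 T2 reads 0
#4 T0 CAS(0→1) writes; counter now 1
#5 T1 CAS(0→1) fails; counter now 1
#6 T2 CAS(0→1) fails; counter now 1
#7 T1 reads 1
#8 T1 CAS(1→2) writes; counter now 2
#9 T2 reads 2
#10 T2 CAS(2→3) writes; counter now 3
#11 T2 reads 3
#12 T3 reads 3
#13 T2 CAS(3→4) writes; counter now 4
#14 T3 CAS(3→4) fails; counter now 4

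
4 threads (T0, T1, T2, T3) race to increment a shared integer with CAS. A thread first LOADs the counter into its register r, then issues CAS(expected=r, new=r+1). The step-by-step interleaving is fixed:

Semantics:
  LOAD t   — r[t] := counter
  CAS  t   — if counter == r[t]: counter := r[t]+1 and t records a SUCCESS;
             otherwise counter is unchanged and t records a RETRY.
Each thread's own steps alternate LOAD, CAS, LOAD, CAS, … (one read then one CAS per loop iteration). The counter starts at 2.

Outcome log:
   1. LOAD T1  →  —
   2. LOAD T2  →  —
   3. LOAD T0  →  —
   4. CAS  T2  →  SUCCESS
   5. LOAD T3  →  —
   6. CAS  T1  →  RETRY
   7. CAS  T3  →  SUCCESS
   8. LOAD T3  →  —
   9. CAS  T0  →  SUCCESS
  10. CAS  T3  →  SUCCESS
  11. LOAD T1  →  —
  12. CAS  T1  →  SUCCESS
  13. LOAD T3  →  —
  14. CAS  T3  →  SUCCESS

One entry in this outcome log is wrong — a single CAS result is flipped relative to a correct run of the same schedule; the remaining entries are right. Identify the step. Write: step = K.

Re-executing:
[1] T1.load  rd  (counter 2, T1.r 2)
[2] T2.load  rd  (counter 2, T2.r 2)
[3] T0.load  rd  (counter 2, T0.r 2)
[4] T2.cas  hit  (counter 3, T2.r 2)
[5] T3.load  rd  (counter 3, T3.r 3)
[6] T1.cas  miss  (counter 3, T1.r 2)
[7] T3.cas  hit  (counter 4, T3.r 3)
[8] T3.load  rd  (counter 4, T3.r 4)
[9] T0.cas  miss  (counter 4, T0.r 2)
[10] T3.cas  hit  (counter 5, T3.r 4)
[11] T1.load  rd  (counter 5, T1.r 5)
[12] T1.cas  hit  (counter 6, T1.r 5)
[13] T3.load  rd  (counter 6, T3.r 6)
[14] T3.cas  hit  (counter 7, T3.r 6)
Flip is step 9.

step = 9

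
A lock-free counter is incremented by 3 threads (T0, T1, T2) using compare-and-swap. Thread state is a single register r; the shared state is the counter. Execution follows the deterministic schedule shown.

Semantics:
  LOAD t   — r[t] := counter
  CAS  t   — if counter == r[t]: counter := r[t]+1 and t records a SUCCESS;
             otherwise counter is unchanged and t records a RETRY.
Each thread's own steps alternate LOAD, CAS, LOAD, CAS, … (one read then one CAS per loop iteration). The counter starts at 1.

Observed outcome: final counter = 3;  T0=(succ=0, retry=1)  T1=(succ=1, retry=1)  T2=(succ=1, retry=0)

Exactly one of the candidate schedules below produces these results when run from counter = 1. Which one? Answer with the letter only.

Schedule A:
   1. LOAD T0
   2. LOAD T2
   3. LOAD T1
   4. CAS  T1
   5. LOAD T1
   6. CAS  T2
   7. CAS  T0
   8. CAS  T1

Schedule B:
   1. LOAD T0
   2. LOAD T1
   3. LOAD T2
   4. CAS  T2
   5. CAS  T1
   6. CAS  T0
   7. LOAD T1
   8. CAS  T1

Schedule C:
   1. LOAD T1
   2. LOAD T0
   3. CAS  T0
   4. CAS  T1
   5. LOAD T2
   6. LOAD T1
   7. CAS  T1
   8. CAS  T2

Run B:
step 1: T0 LOAD ⇒ load; ctr=1 reg=1
step 2: T1 LOAD ⇒ load; ctr=1 reg=1
step 3: T2 LOAD ⇒ load; ctr=1 reg=1
step 4: T2 CAS ⇒ ok; ctr=2 reg=1
step 5: T1 CAS ⇒ retry; ctr=2 reg=1
step 6: T0 CAS ⇒ retry; ctr=2 reg=1
step 7: T1 LOAD ⇒ load; ctr=2 reg=2
step 8: T1 CAS ⇒ ok; ctr=3 reg=2

B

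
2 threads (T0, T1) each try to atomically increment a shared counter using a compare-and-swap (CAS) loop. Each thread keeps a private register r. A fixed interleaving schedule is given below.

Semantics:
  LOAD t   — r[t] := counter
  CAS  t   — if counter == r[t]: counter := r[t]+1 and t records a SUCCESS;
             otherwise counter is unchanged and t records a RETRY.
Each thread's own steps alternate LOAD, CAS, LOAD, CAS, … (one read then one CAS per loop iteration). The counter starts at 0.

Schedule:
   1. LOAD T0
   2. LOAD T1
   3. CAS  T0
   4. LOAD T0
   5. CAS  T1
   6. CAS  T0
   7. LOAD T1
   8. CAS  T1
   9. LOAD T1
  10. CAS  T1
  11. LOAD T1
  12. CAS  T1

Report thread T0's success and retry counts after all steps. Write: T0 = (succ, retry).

1. LOAD T0 → mem=0 r[T0]=0 [LOAD]
2. LOAD T1 → mem=0 r[T1]=0 [LOAD]
3. CAS T0 → mem=1 r[T0]=0 [OK]
4. LOAD T0 → mem=1 r[T0]=1 [LOAD]
5. CAS T1 → mem=1 r[T1]=0 [RETRY]
6. CAS T0 → mem=2 r[T0]=1 [OK]
7. LOAD T1 → mem=2 r[T1]=2 [LOAD]
8. CAS T1 → mem=3 r[T1]=2 [OK]
9. LOAD T1 → mem=3 r[T1]=3 [LOAD]
10. CAS T1 → mem=4 r[T1]=3 [OK]
11. LOAD T1 → mem=4 r[T1]=4 [LOAD]
12. CAS T1 → mem=5 r[T1]=4 [OK]

T0 = (2, 0)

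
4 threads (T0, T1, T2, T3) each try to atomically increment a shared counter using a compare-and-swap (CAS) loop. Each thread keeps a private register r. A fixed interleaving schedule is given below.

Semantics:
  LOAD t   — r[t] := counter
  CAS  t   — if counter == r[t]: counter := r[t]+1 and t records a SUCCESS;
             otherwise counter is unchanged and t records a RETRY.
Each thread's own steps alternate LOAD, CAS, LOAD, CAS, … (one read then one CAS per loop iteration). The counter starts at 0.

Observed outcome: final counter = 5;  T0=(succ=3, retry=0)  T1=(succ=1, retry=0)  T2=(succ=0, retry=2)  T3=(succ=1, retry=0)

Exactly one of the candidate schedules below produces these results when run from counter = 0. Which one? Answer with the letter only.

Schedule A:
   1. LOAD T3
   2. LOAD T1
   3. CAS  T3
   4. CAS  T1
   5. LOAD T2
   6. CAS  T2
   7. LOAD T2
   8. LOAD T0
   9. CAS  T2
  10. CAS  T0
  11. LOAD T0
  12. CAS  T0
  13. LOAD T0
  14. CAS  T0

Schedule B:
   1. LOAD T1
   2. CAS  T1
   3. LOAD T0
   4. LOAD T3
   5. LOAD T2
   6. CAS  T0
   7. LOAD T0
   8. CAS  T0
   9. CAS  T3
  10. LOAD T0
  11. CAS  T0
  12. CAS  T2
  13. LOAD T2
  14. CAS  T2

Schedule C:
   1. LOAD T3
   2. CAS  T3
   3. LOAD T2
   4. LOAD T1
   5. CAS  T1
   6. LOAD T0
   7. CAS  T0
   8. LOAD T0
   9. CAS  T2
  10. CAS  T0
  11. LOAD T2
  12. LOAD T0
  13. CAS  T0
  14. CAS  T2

Simulating candidate C:
1. LOAD T3 → mem=0 r[T3]=0 [LOAD]
2. CAS T3 → mem=1 r[T3]=0 [OK]
3. LOAD T2 → mem=1 r[T2]=1 [LOAD]
4. LOAD T1 → mem=1 r[T1]=1 [LOAD]
5. CAS T1 → mem=2 r[T1]=1 [OK]
6. LOAD T0 → mem=2 r[T0]=2 [LOAD]
7. CAS T0 → mem=3 r[T0]=2 [OK]
8. LOAD T0 → mem=3 r[T0]=3 [LOAD]
9. CAS T2 → mem=3 r[T2]=1 [RETRY]
10. CAS T0 → mem=4 r[T0]=3 [OK]
11. LOAD T2 → mem=4 r[T2]=4 [LOAD]
12. LOAD T0 → mem=4 r[T0]=4 [LOAD]
13. CAS T0 → mem=5 r[T0]=4 [OK]
14. CAS T2 → mem=5 r[T2]=4 [RETRY]

C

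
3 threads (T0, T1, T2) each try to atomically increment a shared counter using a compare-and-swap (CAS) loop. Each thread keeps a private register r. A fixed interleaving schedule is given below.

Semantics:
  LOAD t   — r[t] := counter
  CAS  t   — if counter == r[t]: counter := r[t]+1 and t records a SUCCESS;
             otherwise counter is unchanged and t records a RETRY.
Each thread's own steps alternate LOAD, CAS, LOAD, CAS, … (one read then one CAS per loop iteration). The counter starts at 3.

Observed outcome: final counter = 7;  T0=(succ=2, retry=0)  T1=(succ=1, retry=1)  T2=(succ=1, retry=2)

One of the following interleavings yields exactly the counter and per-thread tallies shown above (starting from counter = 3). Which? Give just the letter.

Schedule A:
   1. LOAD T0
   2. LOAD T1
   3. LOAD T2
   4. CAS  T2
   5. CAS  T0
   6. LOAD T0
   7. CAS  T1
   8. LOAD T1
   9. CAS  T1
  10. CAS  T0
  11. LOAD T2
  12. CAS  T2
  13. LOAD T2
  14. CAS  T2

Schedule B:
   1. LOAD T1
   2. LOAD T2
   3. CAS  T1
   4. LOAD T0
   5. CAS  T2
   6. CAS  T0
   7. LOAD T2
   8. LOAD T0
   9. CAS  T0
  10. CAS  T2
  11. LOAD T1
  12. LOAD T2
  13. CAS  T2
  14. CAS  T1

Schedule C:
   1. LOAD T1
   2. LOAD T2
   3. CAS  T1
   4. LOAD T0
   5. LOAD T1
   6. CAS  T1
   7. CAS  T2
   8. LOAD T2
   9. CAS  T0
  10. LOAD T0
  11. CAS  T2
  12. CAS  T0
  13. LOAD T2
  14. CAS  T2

Tracing schedule B:
T1 LOAD — after: cnt=3, r=3 — load
T2 LOAD — after: cnt=3, r=3 — load
T1 CAS — after: cnt=4, r=3 — ok
T0 LOAD — after: cnt=4, r=4 — load
T2 CAS — after: cnt=4, r=3 — retry
T0 CAS — after: cnt=5, r=4 — ok
T2 LOAD — after: cnt=5, r=5 — load
T0 LOAD — after: cnt=5, r=5 — load
T0 CAS — after: cnt=6, r=5 — ok
T2 CAS — after: cnt=6, r=5 — retry
T1 LOAD — after: cnt=6, r=6 — load
T2 LOAD — after: cnt=6, r=6 — load
T2 CAS — after: cnt=7, r=6 — ok
T1 CAS — after: cnt=7, r=6 — retry

B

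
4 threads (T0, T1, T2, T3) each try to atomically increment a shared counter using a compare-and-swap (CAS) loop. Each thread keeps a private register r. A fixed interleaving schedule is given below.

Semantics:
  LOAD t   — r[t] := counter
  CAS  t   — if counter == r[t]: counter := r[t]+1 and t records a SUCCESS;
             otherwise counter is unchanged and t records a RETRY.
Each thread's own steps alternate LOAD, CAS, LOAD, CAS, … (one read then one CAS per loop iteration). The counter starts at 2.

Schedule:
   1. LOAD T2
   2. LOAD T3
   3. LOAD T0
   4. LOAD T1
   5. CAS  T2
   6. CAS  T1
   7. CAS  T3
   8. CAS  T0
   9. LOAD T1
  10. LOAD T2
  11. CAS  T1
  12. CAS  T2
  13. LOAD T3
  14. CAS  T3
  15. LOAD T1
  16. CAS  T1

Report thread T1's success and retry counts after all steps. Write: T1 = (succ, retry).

[1] T2.load  rd  (counter 2, T2.r 2)
[2] T3.load  rd  (counter 2, T3.r 2)
[3] T0.load  rd  (counter 2, T0.r 2)
[4] T1.load  rd  (counter 2, T1.r 2)
[5] T2.cas  hit  (counter 3, T2.r 2)
[6] T1.cas  miss  (counter 3, T1.r 2)
[7] T3.cas  miss  (counter 3, T3.r 2)
[8] T0.cas  miss  (counter 3, T0.r 2)
[9] T1.load  rd  (counter 3, T1.r 3)
[10] T2.load  rd  (counter 3, T2.r 3)
[11] T1.cas  hit  (counter 4, T1.r 3)
[12] T2.cas  miss  (counter 4, T2.r 3)
[13] T3.load  rd  (counter 4, T3.r 4)
[14] T3.cas  hit  (counter 5, T3.r 4)
[15] T1.load  rd  (counter 5, T1.r 5)
[16] T1.cas  hit  (counter 6, T1.r 5)

T1 = (2, 1)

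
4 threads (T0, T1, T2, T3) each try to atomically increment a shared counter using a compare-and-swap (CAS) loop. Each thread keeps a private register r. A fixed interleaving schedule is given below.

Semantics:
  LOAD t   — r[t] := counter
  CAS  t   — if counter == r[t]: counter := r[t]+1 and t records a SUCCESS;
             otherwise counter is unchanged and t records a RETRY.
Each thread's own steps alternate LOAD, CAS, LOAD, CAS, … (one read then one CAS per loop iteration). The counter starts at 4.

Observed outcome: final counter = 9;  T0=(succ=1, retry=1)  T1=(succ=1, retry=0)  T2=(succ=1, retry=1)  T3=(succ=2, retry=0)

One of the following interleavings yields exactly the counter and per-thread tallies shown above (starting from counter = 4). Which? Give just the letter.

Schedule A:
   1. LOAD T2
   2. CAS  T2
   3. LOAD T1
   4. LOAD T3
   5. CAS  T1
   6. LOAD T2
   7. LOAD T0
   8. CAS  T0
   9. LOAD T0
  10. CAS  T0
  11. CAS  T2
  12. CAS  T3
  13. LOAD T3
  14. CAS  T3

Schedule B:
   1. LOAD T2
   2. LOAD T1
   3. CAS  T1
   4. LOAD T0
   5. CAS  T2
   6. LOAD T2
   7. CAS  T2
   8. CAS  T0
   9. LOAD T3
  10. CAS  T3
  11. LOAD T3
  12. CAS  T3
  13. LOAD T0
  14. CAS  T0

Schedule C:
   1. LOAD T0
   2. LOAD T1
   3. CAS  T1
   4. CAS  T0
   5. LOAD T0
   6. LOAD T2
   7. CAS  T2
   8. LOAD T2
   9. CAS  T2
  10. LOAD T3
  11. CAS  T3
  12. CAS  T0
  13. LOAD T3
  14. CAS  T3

Tracing schedule B:
step 1: T2 LOAD ⇒ load; ctr=4 reg=4
step 2: T1 LOAD ⇒ load; ctr=4 reg=4
step 3: T1 CAS ⇒ ok; ctr=5 reg=4
step 4: T0 LOAD ⇒ load; ctr=5 reg=5
step 5: T2 CAS ⇒ retry; ctr=5 reg=4
step 6: T2 LOAD ⇒ load; ctr=5 reg=5
step 7: T2 CAS ⇒ ok; ctr=6 reg=5
step 8: T0 CAS ⇒ retry; ctr=6 reg=5
step 9: T3 LOAD ⇒ load; ctr=6 reg=6
step 10: T3 CAS ⇒ ok; ctr=7 reg=6
step 11: T3 LOAD ⇒ load; ctr=7 reg=7
step 12: T3 CAS ⇒ ok; ctr=8 reg=7
step 13: T0 LOAD ⇒ load; ctr=8 reg=8
step 14: T0 CAS ⇒ ok; ctr=9 reg=8

B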